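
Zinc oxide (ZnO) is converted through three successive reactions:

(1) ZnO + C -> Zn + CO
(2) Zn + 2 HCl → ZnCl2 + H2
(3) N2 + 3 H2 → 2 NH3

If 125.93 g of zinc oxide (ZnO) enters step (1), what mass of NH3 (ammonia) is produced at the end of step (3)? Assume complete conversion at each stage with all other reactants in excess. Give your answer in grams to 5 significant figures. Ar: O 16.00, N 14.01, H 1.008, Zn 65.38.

17.573 g

M(ZnO) = 65.38 + 16.00 = 81.38 g/mol.
M(NH3) = 14.01 + 3(1.008) = 17.034 g/mol.
n(ZnO) = 125.93 / 81.38 = 1.54743 mol.
Reaction (1): ZnO→Zn ratio 1:1 ⇒ n(Zn) = 1.54743 mol.
Reaction (2): Zn→H2 ratio 1:1 ⇒ n(H2) = 1.54743 mol.
Reaction (3): H2→NH3 ratio 3:2 ⇒ n(NH3) = 1.03162 mol.
Mass of NH3 = 1.03162 × 17.034 = 17.5726 g.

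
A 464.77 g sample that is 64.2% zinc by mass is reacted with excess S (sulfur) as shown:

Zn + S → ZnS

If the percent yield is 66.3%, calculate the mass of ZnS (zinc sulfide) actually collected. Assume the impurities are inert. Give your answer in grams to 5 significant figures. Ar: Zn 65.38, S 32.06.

Pure Zn available = 464.77 g × 0.642 = 298.382 g.
M(Zn) = 65.38 g/mol.
M(ZnS) = 65.38 + 32.06 = 97.44 g/mol.
n(Zn) = 298.382 g / 65.38 g/mol = 4.56382 mol.
From the equation the Zn:ZnS mole ratio is 1:1, so n(ZnS) = 4.56382 × 1/1 = 4.56382 mol.
Mass of ZnS = 4.56382 mol × 97.44 g/mol = 444.698 g.
Actual mass collected = 444.698 g × 0.663 = 294.835 g.

294.83 g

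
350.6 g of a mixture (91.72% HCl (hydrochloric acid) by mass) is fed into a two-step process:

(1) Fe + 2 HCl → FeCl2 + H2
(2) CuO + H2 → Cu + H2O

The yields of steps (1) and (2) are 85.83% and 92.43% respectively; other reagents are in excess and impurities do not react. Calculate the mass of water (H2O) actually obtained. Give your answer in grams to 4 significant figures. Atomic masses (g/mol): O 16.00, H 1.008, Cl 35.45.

Pure HCl = 350.6 × 0.9172 = 321.57 g.
M(HCl) = 1.008 + 35.45 = 36.458 g/mol.
M(H2O) = 2(1.008) + 16.00 = 18.016 g/mol.
n(HCl) = 321.57 / 36.458 = 8.8203 mol.
Step 1 (HCl:H2 = 2:1): theoretical n(H2) = 4.4101 mol; at 85.83% yield, n(H2) = 3.7852 mol.
Step 2 (H2:H2O = 1:1): theoretical n(H2O) = 3.7852 mol, so theoretical mass = 3.7852 × 18.016 = 68.195 g.
At 92.43% yield, actual mass of H2O = 68.195 × 0.9243 = 63.032 g.

63.03 g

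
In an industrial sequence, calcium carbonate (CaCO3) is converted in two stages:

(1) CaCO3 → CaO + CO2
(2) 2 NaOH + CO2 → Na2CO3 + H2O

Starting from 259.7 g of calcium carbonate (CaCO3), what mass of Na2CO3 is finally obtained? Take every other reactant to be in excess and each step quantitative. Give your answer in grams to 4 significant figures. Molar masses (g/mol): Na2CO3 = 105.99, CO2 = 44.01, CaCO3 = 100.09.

275.0 g

n(CaCO3) = 259.70 / 100.09 = 2.5947 mol.
Step 1 gives a 1:1 ratio of CaCO3 to CO2, so n(CO2) = 2.5947 mol.
In step 2 the CO2:Na2CO3 ratio is 1:1, so n(Na2CO3) = 2.5947 mol.
Mass of Na2CO3 = 2.5947 × 105.99 = 275.01 g.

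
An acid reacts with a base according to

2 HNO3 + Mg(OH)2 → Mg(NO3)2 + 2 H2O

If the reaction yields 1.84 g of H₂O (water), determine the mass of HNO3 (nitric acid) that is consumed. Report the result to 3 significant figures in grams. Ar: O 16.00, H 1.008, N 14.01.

6.44 g

M(H2O) = 2(1.008) + 16.00 = 18.016 g/mol.
M(HNO3) = 1.008 + 14.01 + 3(16.00) = 63.018 g/mol.
n(H2O) = 1.840 g / 18.016 g/mol = 0.1021 mol.
From the equation the H2O:HNO3 mole ratio is 2:2, so n(HNO3) = 0.1021 × 2/2 = 0.1021 mol.
Mass of HNO3 = 0.1021 mol × 63.018 g/mol = 6.436 g.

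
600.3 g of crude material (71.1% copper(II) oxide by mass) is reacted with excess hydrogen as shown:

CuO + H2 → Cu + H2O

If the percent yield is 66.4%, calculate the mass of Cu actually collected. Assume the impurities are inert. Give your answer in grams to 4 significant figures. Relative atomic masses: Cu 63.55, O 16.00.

Pure CuO available = 600.3 g × 0.711 = 426.81 g.
M(CuO) = 63.55 + 16.00 = 79.55 g/mol.
M(Cu) = 63.55 g/mol.
n(CuO) = 426.81 g / 79.55 g/mol = 5.3653 mol.
From the equation the CuO:Cu mole ratio is 1:1, so n(Cu) = 5.3653 × 1/1 = 5.3653 mol.
Mass of Cu = 5.3653 mol × 63.55 g/mol = 340.97 g.
Actual mass collected = 340.97 g × 0.664 = 226.40 g.

226.4 g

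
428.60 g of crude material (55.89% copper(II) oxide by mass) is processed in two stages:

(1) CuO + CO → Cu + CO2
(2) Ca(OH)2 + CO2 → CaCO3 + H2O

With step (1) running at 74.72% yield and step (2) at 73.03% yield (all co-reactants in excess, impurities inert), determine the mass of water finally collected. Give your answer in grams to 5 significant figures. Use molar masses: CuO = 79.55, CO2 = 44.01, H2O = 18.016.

Pure CuO = 428.60 × 0.5589 = 239.545 g.
n(CuO) = 239.545 / 79.55 = 3.01125 mol.
Step 1 (CuO:CO2 = 1:1): theoretical n(CO2) = 3.01125 mol; at 74.72% yield, n(CO2) = 2.25000 mol.
Step 2 (CO2:H2O = 1:1): theoretical n(H2O) = 2.25000 mol, so theoretical mass = 2.25000 × 18.016 = 40.5360 g.
At 73.03% yield, actual mass of H2O = 40.5360 × 0.7303 = 29.6035 g.

29.603 g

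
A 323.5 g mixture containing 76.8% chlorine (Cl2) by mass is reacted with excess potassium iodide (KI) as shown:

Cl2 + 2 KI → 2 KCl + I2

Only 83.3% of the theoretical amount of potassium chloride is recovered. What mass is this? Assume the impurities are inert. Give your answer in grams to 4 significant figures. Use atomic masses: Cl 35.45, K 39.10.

435.2 g

Pure Cl2 available = 323.5 g × 0.768 = 248.45 g.
M(Cl2) = 2(35.45) = 70.90 g/mol.
M(KCl) = 39.10 + 35.45 = 74.55 g/mol.
n(Cl2) = 248.45 g / 70.90 g/mol = 3.5042 mol.
From the equation the Cl2:KCl mole ratio is 1:2, so n(KCl) = 3.5042 × 2/1 = 7.0084 mol.
Mass of KCl = 7.0084 mol × 74.55 g/mol = 522.48 g.
Actual mass collected = 522.48 g × 0.833 = 435.22 g.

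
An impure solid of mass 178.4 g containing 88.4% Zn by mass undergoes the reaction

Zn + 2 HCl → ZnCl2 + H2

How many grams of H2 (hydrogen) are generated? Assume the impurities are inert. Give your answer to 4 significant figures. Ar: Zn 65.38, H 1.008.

4.863 g

Mass of pure Zn = 178.4 g × 0.884 = 157.71 g.
M(Zn) = 65.38 g/mol.
M(H2) = 2(1.008) = 2.016 g/mol.
n(Zn) = 157.71 g / 65.38 g/mol = 2.4121 mol.
From the equation the Zn:H2 mole ratio is 1:1, so n(H2) = 2.4121 × 1/1 = 2.4121 mol.
Mass of H2 = 2.4121 mol × 2.016 g/mol = 4.8629 g.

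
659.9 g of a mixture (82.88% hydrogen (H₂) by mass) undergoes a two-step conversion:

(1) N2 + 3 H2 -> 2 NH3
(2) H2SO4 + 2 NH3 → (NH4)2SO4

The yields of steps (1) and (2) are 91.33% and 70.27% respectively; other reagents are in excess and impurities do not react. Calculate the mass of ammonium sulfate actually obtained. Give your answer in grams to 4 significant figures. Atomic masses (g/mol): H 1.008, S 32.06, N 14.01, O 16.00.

Pure H2 = 659.9 × 0.8288 = 546.93 g.
M(H2) = 2(1.008) = 2.016 g/mol.
M((NH4)2SO4) = 2(14.01) + 8(1.008) + 32.06 + 4(16.00) = 132.144 g/mol.
n(H2) = 546.93 / 2.016 = 271.29 mol.
Step 1 (H2:NH3 = 3:2): theoretical n(NH3) = 180.86 mol; at 91.33% yield, n(NH3) = 165.18 mol.
Step 2 (NH3:(NH4)2SO4 = 2:1): theoretical n((NH4)2SO4) = 82.590 mol, so theoretical mass = 82.590 × 132.144 = 10914 g.
At 70.27% yield, actual mass of (NH4)2SO4 = 10914 × 0.7027 = 7669.1 g.

7669 g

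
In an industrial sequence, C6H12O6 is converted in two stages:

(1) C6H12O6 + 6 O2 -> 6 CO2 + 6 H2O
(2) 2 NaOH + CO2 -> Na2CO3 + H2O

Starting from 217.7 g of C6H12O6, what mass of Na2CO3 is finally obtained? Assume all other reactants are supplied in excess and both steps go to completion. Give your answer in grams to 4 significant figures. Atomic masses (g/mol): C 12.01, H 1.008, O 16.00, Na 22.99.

M(C6H12O6) = 6(12.01) + 12(1.008) + 6(16.00) = 180.156 g/mol.
M(Na2CO3) = 2(22.99) + 12.01 + 3(16.00) = 105.99 g/mol.
n(C6H12O6) = 217.70 / 180.156 = 1.2084 mol.
Step 1 gives a 1:6 ratio of C6H12O6 to CO2, so n(CO2) = 7.2504 mol.
In step 2 the CO2:Na2CO3 ratio is 1:1, so n(Na2CO3) = 7.2504 mol.
Mass of Na2CO3 = 7.2504 × 105.99 = 768.47 g.

768.5 g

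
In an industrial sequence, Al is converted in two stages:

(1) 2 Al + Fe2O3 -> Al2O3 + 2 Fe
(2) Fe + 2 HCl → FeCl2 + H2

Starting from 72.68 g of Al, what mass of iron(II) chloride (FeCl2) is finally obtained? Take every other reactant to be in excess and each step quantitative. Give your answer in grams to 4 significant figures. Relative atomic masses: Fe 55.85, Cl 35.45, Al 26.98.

341.4 g

M(Al) = 26.98 g/mol.
M(FeCl2) = 55.85 + 2(35.45) = 126.75 g/mol.
n(Al) = 72.680 / 26.98 = 2.6938 mol.
Step 1 gives a 2:2 ratio of Al to Fe, so n(Fe) = 2.6938 mol.
In step 2 the Fe:FeCl2 ratio is 1:1, so n(FeCl2) = 2.6938 mol.
Mass of FeCl2 = 2.6938 × 126.75 = 341.45 g.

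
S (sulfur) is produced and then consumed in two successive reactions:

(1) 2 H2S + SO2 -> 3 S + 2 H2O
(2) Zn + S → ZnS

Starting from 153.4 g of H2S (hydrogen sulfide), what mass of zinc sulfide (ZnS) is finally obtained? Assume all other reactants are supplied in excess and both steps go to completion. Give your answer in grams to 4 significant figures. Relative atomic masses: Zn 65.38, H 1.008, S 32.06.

658.0 g

M(H2S) = 2(1.008) + 32.06 = 34.076 g/mol.
M(ZnS) = 65.38 + 32.06 = 97.44 g/mol.
n(H2S) = 153.40 / 34.076 = 4.5017 mol.
Step 1 gives a 2:3 ratio of H2S to S, so n(S) = 6.7526 mol.
In step 2 the S:ZnS ratio is 1:1, so n(ZnS) = 6.7526 mol.
Mass of ZnS = 6.7526 × 97.44 = 657.97 g.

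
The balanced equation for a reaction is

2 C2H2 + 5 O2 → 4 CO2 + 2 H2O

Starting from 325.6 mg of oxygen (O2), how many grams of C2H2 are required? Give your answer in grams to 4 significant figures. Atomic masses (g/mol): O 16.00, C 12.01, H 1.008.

0.1060 g

M(O2) = 2(16.00) = 32.00 g/mol.
M(C2H2) = 2(12.01) + 2(1.008) = 26.036 g/mol.
Convert: 325.6 mg = 0.32560 g.
n(O2) = 0.32560 g / 32.00 g/mol = 0.010175 mol.
From the equation the O2:C2H2 mole ratio is 5:2, so n(C2H2) = 0.010175 × 2/5 = 0.0040700 mol.
Mass of C2H2 = 0.0040700 mol × 26.036 g/mol = 0.10597 g.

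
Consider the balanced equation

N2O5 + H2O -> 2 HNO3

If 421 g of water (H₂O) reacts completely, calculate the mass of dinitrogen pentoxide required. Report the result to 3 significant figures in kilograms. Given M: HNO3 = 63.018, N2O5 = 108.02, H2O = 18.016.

n(H2O) = 421.0 g / 18.016 g/mol = 23.37 mol.
From the equation the H2O:N2O5 mole ratio is 1:1, so n(N2O5) = 23.37 × 1/1 = 23.37 mol.
Mass of N2O5 = 23.37 mol × 108.02 g/mol = 2524 g.
Converting to kg: 2524 g = 2.52 kg.

2.52 kg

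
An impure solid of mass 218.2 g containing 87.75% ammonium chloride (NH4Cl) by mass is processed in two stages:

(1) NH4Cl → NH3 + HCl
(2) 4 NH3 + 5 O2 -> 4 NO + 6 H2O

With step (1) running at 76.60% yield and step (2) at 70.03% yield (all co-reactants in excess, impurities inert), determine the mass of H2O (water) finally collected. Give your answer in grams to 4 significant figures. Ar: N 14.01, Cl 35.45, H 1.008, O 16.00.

51.89 g

Pure NH4Cl = 218.2 × 0.8775 = 191.47 g.
M(NH4Cl) = 14.01 + 4(1.008) + 35.45 = 53.492 g/mol.
M(H2O) = 2(1.008) + 16.00 = 18.016 g/mol.
n(NH4Cl) = 191.47 / 53.492 = 3.5794 mol.
Step 1 (NH4Cl:NH3 = 1:1): theoretical n(NH3) = 3.5794 mol; at 76.60% yield, n(NH3) = 2.7418 mol.
Step 2 (NH3:H2O = 4:6): theoretical n(H2O) = 4.1128 mol, so theoretical mass = 4.1128 × 18.016 = 74.095 g.
At 70.03% yield, actual mass of H2O = 74.095 × 0.7003 = 51.889 g.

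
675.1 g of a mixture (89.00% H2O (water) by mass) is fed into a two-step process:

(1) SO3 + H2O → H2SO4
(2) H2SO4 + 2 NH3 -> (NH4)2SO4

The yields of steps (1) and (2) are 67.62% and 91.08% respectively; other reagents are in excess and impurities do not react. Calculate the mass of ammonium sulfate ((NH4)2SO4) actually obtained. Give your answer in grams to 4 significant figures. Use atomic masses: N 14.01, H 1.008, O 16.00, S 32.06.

Pure H2O = 675.1 × 0.8900 = 600.84 g.
M(H2O) = 2(1.008) + 16.00 = 18.016 g/mol.
M((NH4)2SO4) = 2(14.01) + 8(1.008) + 32.06 + 4(16.00) = 132.144 g/mol.
n(H2O) = 600.84 / 18.016 = 33.350 mol.
Step 1 (H2O:H2SO4 = 1:1): theoretical n(H2SO4) = 33.350 mol; at 67.62% yield, n(H2SO4) = 22.551 mol.
Step 2 (H2SO4:(NH4)2SO4 = 1:1): theoretical n((NH4)2SO4) = 22.551 mol, so theoretical mass = 22.551 × 132.144 = 2980.0 g.
At 91.08% yield, actual mass of (NH4)2SO4 = 2980.0 × 0.9108 = 2714.2 g.

2714 g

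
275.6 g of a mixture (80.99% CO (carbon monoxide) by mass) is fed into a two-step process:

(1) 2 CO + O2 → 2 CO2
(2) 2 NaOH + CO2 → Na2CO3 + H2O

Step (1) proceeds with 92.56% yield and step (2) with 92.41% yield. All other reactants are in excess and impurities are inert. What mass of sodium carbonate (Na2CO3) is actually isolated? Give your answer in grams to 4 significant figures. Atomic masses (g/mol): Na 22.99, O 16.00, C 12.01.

Pure CO = 275.6 × 0.8099 = 223.21 g.
M(CO) = 12.01 + 16.00 = 28.01 g/mol.
M(Na2CO3) = 2(22.99) + 12.01 + 3(16.00) = 105.99 g/mol.
n(CO) = 223.21 / 28.01 = 7.9689 mol.
Step 1 (CO:CO2 = 2:2): theoretical n(CO2) = 7.9689 mol; at 92.56% yield, n(CO2) = 7.3760 mol.
Step 2 (CO2:Na2CO3 = 1:1): theoretical n(Na2CO3) = 7.3760 mol, so theoretical mass = 7.3760 × 105.99 = 781.78 g.
At 92.41% yield, actual mass of Na2CO3 = 781.78 × 0.9241 = 722.44 g.

722.4 g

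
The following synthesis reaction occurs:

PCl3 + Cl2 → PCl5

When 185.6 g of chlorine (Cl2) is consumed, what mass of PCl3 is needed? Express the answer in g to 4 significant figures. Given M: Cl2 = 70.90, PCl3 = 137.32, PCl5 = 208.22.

n(Cl2) = 185.60 g / 70.90 g/mol = 2.6178 mol.
From the equation the Cl2:PCl3 mole ratio is 1:1, so n(PCl3) = 2.6178 × 1/1 = 2.6178 mol.
Mass of PCl3 = 2.6178 mol × 137.32 g/mol = 359.47 g.

359.5 g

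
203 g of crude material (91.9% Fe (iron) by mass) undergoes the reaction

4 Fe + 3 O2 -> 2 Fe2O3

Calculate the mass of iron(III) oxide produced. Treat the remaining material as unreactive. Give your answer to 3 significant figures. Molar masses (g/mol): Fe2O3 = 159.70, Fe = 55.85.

Mass of pure Fe = 203 g × 0.919 = 186.6 g.
n(Fe) = 186.6 g / 55.85 g/mol = 3.340 mol.
From the equation the Fe:Fe2O3 mole ratio is 4:2, so n(Fe2O3) = 3.340 × 2/4 = 1.670 mol.
Mass of Fe2O3 = 1.670 mol × 159.70 g/mol = 266.7 g.

267 g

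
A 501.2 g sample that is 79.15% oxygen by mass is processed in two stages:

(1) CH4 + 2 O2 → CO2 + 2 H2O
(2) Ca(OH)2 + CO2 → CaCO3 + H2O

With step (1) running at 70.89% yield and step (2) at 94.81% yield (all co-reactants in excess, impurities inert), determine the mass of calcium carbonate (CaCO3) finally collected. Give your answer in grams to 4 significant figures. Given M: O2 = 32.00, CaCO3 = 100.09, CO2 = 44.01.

417.0 g

Pure O2 = 501.2 × 0.7915 = 396.70 g.
n(O2) = 396.70 / 32.00 = 12.397 mol.
Step 1 (O2:CO2 = 2:1): theoretical n(CO2) = 6.1984 mol; at 70.89% yield, n(CO2) = 4.3941 mol.
Step 2 (CO2:CaCO3 = 1:1): theoretical n(CaCO3) = 4.3941 mol, so theoretical mass = 4.3941 × 100.09 = 439.80 g.
At 94.81% yield, actual mass of CaCO3 = 439.80 × 0.9481 = 416.98 g.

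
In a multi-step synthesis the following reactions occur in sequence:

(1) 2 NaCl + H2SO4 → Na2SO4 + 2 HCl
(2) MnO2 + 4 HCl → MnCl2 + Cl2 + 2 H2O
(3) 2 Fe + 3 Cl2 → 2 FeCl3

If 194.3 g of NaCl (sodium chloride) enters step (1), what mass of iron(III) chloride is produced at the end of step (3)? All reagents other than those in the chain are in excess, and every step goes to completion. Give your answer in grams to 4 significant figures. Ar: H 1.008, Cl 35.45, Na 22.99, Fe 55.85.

89.88 g

M(NaCl) = 22.99 + 35.45 = 58.44 g/mol.
M(FeCl3) = 55.85 + 3(35.45) = 162.20 g/mol.
n(NaCl) = 194.3 / 58.44 = 3.3248 mol.
Reaction (1): NaCl→HCl ratio 2:2 ⇒ n(HCl) = 3.3248 mol.
Reaction (2): HCl→Cl2 ratio 4:1 ⇒ n(Cl2) = 0.83119 mol.
Reaction (3): Cl2→FeCl3 ratio 3:2 ⇒ n(FeCl3) = 0.55413 mol.
Mass of FeCl3 = 0.55413 × 162.20 = 89.880 g.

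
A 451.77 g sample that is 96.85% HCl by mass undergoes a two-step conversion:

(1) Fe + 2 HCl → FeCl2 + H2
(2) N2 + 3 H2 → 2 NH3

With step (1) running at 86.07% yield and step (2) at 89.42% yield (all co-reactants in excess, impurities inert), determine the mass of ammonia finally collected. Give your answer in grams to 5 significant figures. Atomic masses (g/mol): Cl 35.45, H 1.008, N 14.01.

52.445 g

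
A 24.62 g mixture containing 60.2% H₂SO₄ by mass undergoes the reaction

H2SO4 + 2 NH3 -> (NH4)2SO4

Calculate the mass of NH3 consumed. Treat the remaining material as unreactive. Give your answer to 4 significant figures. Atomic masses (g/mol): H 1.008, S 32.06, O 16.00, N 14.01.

5.148 g

Mass of pure H2SO4 = 24.62 g × 0.602 = 14.821 g.
M(H2SO4) = 2(1.008) + 32.06 + 4(16.00) = 98.076 g/mol.
M(NH3) = 14.01 + 3(1.008) = 17.034 g/mol.
n(H2SO4) = 14.821 g / 98.076 g/mol = 0.15112 mol.
From the equation the H2SO4:NH3 mole ratio is 1:2, so n(NH3) = 0.15112 × 2/1 = 0.30224 mol.
Mass of NH3 = 0.30224 mol × 17.034 g/mol = 5.1484 g.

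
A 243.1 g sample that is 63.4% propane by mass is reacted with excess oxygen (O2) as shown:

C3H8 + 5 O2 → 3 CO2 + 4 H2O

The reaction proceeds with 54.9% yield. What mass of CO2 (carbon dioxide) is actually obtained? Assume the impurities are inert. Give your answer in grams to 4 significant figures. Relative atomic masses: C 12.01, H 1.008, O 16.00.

253.4 g

Pure C3H8 available = 243.1 g × 0.634 = 154.13 g.
M(C3H8) = 3(12.01) + 8(1.008) = 44.094 g/mol.
M(CO2) = 12.01 + 2(16.00) = 44.01 g/mol.
n(C3H8) = 154.13 g / 44.094 g/mol = 3.4954 mol.
From the equation the C3H8:CO2 mole ratio is 1:3, so n(CO2) = 3.4954 × 3/1 = 10.486 mol.
Mass of CO2 = 10.486 mol × 44.01 g/mol = 461.50 g.
Actual mass collected = 461.50 g × 0.549 = 253.36 g.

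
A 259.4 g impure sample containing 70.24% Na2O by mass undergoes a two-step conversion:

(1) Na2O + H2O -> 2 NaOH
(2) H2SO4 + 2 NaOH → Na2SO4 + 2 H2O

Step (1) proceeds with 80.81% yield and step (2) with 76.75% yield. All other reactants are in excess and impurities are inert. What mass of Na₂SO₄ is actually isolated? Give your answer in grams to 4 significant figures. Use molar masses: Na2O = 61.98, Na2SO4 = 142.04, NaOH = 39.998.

259.0 g

Pure Na2O = 259.4 × 0.7024 = 182.20 g.
n(Na2O) = 182.20 / 61.98 = 2.9397 mol.
Step 1 (Na2O:NaOH = 1:2): theoretical n(NaOH) = 5.8794 mol; at 80.81% yield, n(NaOH) = 4.7511 mol.
Step 2 (NaOH:Na2SO4 = 2:1): theoretical n(Na2SO4) = 2.3756 mol, so theoretical mass = 2.3756 × 142.04 = 337.43 g.
At 76.75% yield, actual mass of Na2SO4 = 337.43 × 0.7675 = 258.97 g.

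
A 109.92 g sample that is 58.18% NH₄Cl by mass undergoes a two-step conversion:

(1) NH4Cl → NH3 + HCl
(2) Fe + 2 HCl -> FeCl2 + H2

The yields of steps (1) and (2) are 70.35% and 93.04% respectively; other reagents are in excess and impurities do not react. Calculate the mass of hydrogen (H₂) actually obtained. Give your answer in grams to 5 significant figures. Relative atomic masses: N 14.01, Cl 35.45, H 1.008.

Pure NH4Cl = 109.92 × 0.5818 = 63.9515 g.
M(NH4Cl) = 14.01 + 4(1.008) + 35.45 = 53.492 g/mol.
M(H2) = 2(1.008) = 2.016 g/mol.
n(NH4Cl) = 63.9515 / 53.492 = 1.19553 mol.
Step 1 (NH4Cl:HCl = 1:1): theoretical n(HCl) = 1.19553 mol; at 70.35% yield, n(HCl) = 0.841058 mol.
Step 2 (HCl:H2 = 2:1): theoretical n(H2) = 0.420529 mol, so theoretical mass = 0.420529 × 2.016 = 0.847786 g.
At 93.04% yield, actual mass of H2 = 0.847786 × 0.9304 = 0.788780 g.

0.78878 g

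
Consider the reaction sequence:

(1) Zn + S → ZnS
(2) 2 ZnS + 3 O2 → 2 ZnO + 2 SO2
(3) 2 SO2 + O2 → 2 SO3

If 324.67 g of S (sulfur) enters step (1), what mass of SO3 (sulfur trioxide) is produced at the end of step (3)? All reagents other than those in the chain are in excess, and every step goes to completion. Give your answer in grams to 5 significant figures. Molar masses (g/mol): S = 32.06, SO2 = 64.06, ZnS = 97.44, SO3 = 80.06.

810.76 g

n(S) = 324.67 / 32.06 = 10.1269 mol.
Reaction (1): S→ZnS ratio 1:1 ⇒ n(ZnS) = 10.1269 mol.
Reaction (2): ZnS→SO2 ratio 2:2 ⇒ n(SO2) = 10.1269 mol.
Reaction (3): SO2→SO3 ratio 2:2 ⇒ n(SO3) = 10.1269 mol.
Mass of SO3 = 10.1269 × 80.06 = 810.764 g.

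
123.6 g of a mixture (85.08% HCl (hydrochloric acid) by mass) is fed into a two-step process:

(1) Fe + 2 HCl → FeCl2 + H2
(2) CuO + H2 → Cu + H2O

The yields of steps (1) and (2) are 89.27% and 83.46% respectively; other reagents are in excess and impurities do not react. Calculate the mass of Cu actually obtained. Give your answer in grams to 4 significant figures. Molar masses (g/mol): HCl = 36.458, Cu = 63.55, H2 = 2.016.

68.28 g

Pure HCl = 123.6 × 0.8508 = 105.16 g.
n(HCl) = 105.16 / 36.458 = 2.8844 mol.
Step 1 (HCl:H2 = 2:1): theoretical n(H2) = 1.4422 mol; at 89.27% yield, n(H2) = 1.2874 mol.
Step 2 (H2:Cu = 1:1): theoretical n(Cu) = 1.2874 mol, so theoretical mass = 1.2874 × 63.55 = 81.817 g.
At 83.46% yield, actual mass of Cu = 81.817 × 0.8346 = 68.285 g.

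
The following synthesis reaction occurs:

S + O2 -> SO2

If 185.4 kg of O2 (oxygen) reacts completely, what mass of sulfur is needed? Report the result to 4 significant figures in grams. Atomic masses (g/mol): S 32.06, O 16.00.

185700 g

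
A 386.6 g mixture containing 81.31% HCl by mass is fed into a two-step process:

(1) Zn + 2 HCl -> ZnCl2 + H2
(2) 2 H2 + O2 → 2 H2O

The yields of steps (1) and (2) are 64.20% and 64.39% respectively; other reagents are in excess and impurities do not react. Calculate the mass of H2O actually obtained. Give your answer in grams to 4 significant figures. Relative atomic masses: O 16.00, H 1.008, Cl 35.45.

Pure HCl = 386.6 × 0.8131 = 314.34 g.
M(HCl) = 1.008 + 35.45 = 36.458 g/mol.
M(H2O) = 2(1.008) + 16.00 = 18.016 g/mol.
n(HCl) = 314.34 / 36.458 = 8.6221 mol.
Step 1 (HCl:H2 = 2:1): theoretical n(H2) = 4.3110 mol; at 64.20% yield, n(H2) = 2.7677 mol.
Step 2 (H2:H2O = 2:2): theoretical n(H2O) = 2.7677 mol, so theoretical mass = 2.7677 × 18.016 = 49.863 g.
At 64.39% yield, actual mass of H2O = 49.863 × 0.6439 = 32.107 g.

32.11 g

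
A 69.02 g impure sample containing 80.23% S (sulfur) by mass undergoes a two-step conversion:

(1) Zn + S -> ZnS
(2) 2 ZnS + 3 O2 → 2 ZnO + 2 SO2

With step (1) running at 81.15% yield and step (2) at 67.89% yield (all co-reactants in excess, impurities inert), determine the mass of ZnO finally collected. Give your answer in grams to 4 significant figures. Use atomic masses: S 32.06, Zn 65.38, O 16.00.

77.44 g

Pure S = 69.02 × 0.8023 = 55.375 g.
M(S) = 32.06 g/mol.
M(ZnO) = 65.38 + 16.00 = 81.38 g/mol.
n(S) = 55.375 / 32.06 = 1.7272 mol.
Step 1 (S:ZnS = 1:1): theoretical n(ZnS) = 1.7272 mol; at 81.15% yield, n(ZnS) = 1.4016 mol.
Step 2 (ZnS:ZnO = 2:2): theoretical n(ZnO) = 1.4016 mol, so theoretical mass = 1.4016 × 81.38 = 114.07 g.
At 67.89% yield, actual mass of ZnO = 114.07 × 0.6789 = 77.439 g.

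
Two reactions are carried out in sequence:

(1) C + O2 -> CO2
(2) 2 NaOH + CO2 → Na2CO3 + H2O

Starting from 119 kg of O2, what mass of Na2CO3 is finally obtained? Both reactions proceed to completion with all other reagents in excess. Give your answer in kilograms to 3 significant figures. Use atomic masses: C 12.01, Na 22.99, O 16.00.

394 kg

M(O2) = 2(16.00) = 32.00 g/mol.
M(Na2CO3) = 2(22.99) + 12.01 + 3(16.00) = 105.99 g/mol.
119 kg = 119000 g.
n(O2) = 119000 / 32.00 = 3719 mol.
Step 1 gives a 1:1 ratio of O2 to CO2, so n(CO2) = 3719 mol.
In step 2 the CO2:Na2CO3 ratio is 1:1, so n(Na2CO3) = 3719 mol.
Mass of Na2CO3 = 3719 × 105.99 = 394200 g = 394 kg.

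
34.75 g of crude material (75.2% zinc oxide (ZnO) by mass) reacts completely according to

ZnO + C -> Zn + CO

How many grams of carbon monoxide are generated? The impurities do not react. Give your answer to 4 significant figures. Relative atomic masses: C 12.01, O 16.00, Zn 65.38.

8.994 g

Mass of pure ZnO = 34.75 g × 0.752 = 26.132 g.
M(ZnO) = 65.38 + 16.00 = 81.38 g/mol.
M(CO) = 12.01 + 16.00 = 28.01 g/mol.
n(ZnO) = 26.132 g / 81.38 g/mol = 0.32111 mol.
From the equation the ZnO:CO mole ratio is 1:1, so n(CO) = 0.32111 × 1/1 = 0.32111 mol.
Mass of CO = 0.32111 mol × 28.01 g/mol = 8.9943 g.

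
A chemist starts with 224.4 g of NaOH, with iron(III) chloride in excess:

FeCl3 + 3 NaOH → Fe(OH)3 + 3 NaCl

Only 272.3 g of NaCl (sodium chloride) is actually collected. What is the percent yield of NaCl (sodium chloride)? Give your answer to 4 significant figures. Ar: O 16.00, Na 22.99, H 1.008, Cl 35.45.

83.05 %

M(NaOH) = 22.99 + 16.00 + 1.008 = 39.998 g/mol.
M(NaCl) = 22.99 + 35.45 = 58.44 g/mol.
n(NaOH) = 224.40 g / 39.998 g/mol = 5.6103 mol.
From the equation the NaOH:NaCl mole ratio is 3:3, so n(NaCl) = 5.6103 × 3/3 = 5.6103 mol.
Mass of NaCl = 5.6103 mol × 58.44 g/mol = 327.86 g.
This is the theoretical yield. Percent yield = 272.3 g / 327.86 g × 100% = 83.053%.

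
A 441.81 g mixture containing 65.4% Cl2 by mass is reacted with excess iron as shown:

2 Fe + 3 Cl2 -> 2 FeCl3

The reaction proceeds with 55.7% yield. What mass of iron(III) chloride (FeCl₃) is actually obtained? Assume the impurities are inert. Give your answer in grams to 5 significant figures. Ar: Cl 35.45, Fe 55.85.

Pure Cl2 available = 441.81 g × 0.654 = 288.944 g.
M(Cl2) = 2(35.45) = 70.90 g/mol.
M(FeCl3) = 55.85 + 3(35.45) = 162.20 g/mol.
n(Cl2) = 288.944 g / 70.90 g/mol = 4.07537 mol.
From the equation the Cl2:FeCl3 mole ratio is 3:2, so n(FeCl3) = 4.07537 × 2/3 = 2.71691 mol.
Mass of FeCl3 = 2.71691 mol × 162.20 g/mol = 440.683 g.
Actual mass collected = 440.683 g × 0.557 = 245.461 g.

245.46 g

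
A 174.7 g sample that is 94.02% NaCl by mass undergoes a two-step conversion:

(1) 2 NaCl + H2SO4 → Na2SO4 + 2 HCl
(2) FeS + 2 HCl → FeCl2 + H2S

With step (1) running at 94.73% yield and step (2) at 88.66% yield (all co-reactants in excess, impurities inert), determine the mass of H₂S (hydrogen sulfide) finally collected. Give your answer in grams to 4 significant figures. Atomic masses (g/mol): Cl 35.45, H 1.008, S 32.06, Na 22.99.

Pure NaCl = 174.7 × 0.9402 = 164.25 g.
M(NaCl) = 22.99 + 35.45 = 58.44 g/mol.
M(H2S) = 2(1.008) + 32.06 = 34.076 g/mol.
n(NaCl) = 164.25 / 58.44 = 2.8106 mol.
Step 1 (NaCl:HCl = 2:2): theoretical n(HCl) = 2.8106 mol; at 94.73% yield, n(HCl) = 2.6625 mol.
Step 2 (HCl:H2S = 2:1): theoretical n(H2S) = 1.3313 mol, so theoretical mass = 1.3313 × 34.076 = 45.364 g.
At 88.66% yield, actual mass of H2S = 45.364 × 0.8866 = 40.220 g.

40.22 g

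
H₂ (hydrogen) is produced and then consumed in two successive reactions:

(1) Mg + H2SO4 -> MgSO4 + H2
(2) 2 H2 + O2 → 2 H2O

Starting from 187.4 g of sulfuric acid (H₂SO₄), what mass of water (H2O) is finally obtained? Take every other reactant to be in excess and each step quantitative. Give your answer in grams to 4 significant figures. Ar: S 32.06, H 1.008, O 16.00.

34.42 g

M(H2SO4) = 2(1.008) + 32.06 + 4(16.00) = 98.076 g/mol.
M(H2O) = 2(1.008) + 16.00 = 18.016 g/mol.
n(H2SO4) = 187.40 / 98.076 = 1.9108 mol.
Step 1 gives a 1:1 ratio of H2SO4 to H2, so n(H2) = 1.9108 mol.
In step 2 the H2:H2O ratio is 2:2, so n(H2O) = 1.9108 mol.
Mass of H2O = 1.9108 × 18.016 = 34.424 g.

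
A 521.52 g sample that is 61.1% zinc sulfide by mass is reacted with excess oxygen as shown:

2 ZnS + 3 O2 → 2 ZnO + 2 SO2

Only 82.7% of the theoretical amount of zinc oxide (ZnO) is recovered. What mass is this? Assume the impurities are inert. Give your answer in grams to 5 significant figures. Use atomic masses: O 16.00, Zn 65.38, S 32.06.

220.09 g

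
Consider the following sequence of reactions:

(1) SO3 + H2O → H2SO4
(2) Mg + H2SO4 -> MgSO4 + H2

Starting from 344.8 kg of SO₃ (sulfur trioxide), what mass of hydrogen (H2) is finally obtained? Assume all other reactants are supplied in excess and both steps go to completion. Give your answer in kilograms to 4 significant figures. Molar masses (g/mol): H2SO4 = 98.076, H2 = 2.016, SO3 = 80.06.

344.8 kg = 344800 g.
n(SO3) = 344800 / 80.06 = 4306.8 mol.
Step 1 gives a 1:1 ratio of SO3 to H2SO4, so n(H2SO4) = 4306.8 mol.
In step 2 the H2SO4:H2 ratio is 1:1, so n(H2) = 4306.8 mol.
Mass of H2 = 4306.8 × 2.016 = 8682.4 g = 8.682 kg.

8.682 kg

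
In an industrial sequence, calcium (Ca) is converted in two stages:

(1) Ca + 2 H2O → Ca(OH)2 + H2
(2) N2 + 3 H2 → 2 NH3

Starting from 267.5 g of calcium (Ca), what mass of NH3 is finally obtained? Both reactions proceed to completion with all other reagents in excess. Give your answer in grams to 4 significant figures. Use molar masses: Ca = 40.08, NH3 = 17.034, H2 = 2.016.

n(Ca) = 267.50 / 40.08 = 6.6742 mol.
Step 1 gives a 1:1 ratio of Ca to H2, so n(H2) = 6.6742 mol.
In step 2 the H2:NH3 ratio is 3:2, so n(NH3) = 4.4494 mol.
Mass of NH3 = 4.4494 × 17.034 = 75.792 g.

75.79 g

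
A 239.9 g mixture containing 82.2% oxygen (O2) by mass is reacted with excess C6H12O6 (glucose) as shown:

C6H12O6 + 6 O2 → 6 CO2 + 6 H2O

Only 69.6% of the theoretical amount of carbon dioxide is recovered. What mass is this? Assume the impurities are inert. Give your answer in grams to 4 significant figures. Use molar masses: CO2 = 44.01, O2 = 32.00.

188.8 g

Pure O2 available = 239.9 g × 0.822 = 197.20 g.
n(O2) = 197.20 g / 32.00 g/mol = 6.1624 mol.
From the equation the O2:CO2 mole ratio is 6:6, so n(CO2) = 6.1624 × 6/6 = 6.1624 mol.
Mass of CO2 = 6.1624 mol × 44.01 g/mol = 271.21 g.
Actual mass collected = 271.21 g × 0.696 = 188.76 g.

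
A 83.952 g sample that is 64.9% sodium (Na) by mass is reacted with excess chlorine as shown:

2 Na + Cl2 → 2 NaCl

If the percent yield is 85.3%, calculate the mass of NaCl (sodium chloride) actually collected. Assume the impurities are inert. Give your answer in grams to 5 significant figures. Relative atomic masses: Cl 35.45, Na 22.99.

118.14 g

Pure Na available = 83.952 g × 0.649 = 54.4848 g.
M(Na) = 22.99 g/mol.
M(NaCl) = 22.99 + 35.45 = 58.44 g/mol.
n(Na) = 54.4848 g / 22.99 g/mol = 2.36994 mol.
From the equation the Na:NaCl mole ratio is 2:2, so n(NaCl) = 2.36994 × 2/2 = 2.36994 mol.
Mass of NaCl = 2.36994 mol × 58.44 g/mol = 138.499 g.
Actual mass collected = 138.499 g × 0.853 = 118.140 g.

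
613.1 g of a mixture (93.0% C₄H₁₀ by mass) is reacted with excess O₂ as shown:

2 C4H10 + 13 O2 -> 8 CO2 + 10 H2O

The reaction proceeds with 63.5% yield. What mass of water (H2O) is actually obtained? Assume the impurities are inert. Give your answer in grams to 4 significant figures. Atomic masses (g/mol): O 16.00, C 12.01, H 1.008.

Pure C4H10 available = 613.1 g × 0.930 = 570.18 g.
M(C4H10) = 4(12.01) + 10(1.008) = 58.12 g/mol.
M(H2O) = 2(1.008) + 16.00 = 18.016 g/mol.
n(C4H10) = 570.18 g / 58.12 g/mol = 9.8104 mol.
From the equation the C4H10:H2O mole ratio is 2:10, so n(H2O) = 9.8104 × 10/2 = 49.052 mol.
Mass of H2O = 49.052 mol × 18.016 g/mol = 883.72 g.
Actual mass collected = 883.72 g × 0.635 = 561.17 g.

561.2 g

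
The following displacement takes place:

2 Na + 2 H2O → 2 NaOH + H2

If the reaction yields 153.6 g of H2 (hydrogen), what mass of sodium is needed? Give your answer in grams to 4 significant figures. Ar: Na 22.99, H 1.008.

M(H2) = 2(1.008) = 2.016 g/mol.
M(Na) = 22.99 g/mol.
n(H2) = 153.60 g / 2.016 g/mol = 76.190 mol.
From the equation the H2:Na mole ratio is 1:2, so n(Na) = 76.190 × 2/1 = 152.38 mol.
Mass of Na = 152.38 mol × 22.99 g/mol = 3503.2 g.

3503 g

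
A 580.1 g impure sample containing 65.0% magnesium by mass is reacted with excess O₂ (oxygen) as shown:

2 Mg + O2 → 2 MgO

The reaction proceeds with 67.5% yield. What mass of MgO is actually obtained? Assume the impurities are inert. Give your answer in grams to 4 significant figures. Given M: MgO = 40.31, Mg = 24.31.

422.0 g

Pure Mg available = 580.1 g × 0.650 = 377.06 g.
n(Mg) = 377.06 g / 24.31 g/mol = 15.511 mol.
From the equation the Mg:MgO mole ratio is 2:2, so n(MgO) = 15.511 × 2/2 = 15.511 mol.
Mass of MgO = 15.511 mol × 40.31 g/mol = 625.24 g.
Actual mass collected = 625.24 g × 0.675 = 422.03 g.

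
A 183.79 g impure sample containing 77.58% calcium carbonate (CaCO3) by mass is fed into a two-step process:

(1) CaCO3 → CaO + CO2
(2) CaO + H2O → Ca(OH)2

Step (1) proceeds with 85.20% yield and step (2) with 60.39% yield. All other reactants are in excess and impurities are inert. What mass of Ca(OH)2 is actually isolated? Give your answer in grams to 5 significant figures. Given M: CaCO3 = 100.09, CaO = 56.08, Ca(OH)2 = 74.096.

54.310 g

Pure CaCO3 = 183.79 × 0.7758 = 142.584 g.
n(CaCO3) = 142.584 / 100.09 = 1.42456 mol.
Step 1 (CaCO3:CaO = 1:1): theoretical n(CaO) = 1.42456 mol; at 85.20% yield, n(CaO) = 1.21373 mol.
Step 2 (CaO:Ca(OH)2 = 1:1): theoretical n(Ca(OH)2) = 1.21373 mol, so theoretical mass = 1.21373 × 74.096 = 89.9322 g.
At 60.39% yield, actual mass of Ca(OH)2 = 89.9322 × 0.6039 = 54.3101 g.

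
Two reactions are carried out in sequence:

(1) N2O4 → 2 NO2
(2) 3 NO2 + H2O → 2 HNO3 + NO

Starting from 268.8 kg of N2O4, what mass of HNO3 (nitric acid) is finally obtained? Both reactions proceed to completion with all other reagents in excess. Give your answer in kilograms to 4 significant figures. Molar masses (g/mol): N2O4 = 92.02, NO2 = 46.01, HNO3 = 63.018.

245.4 kg

268.8 kg = 268800 g.
n(N2O4) = 268800 / 92.02 = 2921.1 mol.
Step 1 gives a 1:2 ratio of N2O4 to NO2, so n(NO2) = 5842.2 mol.
In step 2 the NO2:HNO3 ratio is 3:2, so n(HNO3) = 3894.8 mol.
Mass of HNO3 = 3894.8 × 63.018 = 245440 g = 245.4 kg.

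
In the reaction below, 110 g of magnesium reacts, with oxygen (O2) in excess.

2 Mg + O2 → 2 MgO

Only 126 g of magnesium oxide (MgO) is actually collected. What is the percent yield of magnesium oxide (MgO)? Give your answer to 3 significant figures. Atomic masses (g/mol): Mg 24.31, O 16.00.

69.1 %

M(Mg) = 24.31 g/mol.
M(MgO) = 24.31 + 16.00 = 40.31 g/mol.
n(Mg) = 110.0 g / 24.31 g/mol = 4.525 mol.
From the equation the Mg:MgO mole ratio is 2:2, so n(MgO) = 4.525 × 2/2 = 4.525 mol.
Mass of MgO = 4.525 mol × 40.31 g/mol = 182.4 g.
This is the theoretical yield. Percent yield = 126 g / 182.4 g × 100% = 69.08%.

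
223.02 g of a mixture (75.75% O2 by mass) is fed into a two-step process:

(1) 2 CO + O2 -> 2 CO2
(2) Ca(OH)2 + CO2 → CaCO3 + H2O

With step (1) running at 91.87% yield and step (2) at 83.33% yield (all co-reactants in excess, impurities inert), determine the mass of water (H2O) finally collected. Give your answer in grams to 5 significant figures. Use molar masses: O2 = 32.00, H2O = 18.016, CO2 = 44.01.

Pure O2 = 223.02 × 0.7575 = 168.938 g.
n(O2) = 168.938 / 32.00 = 5.27930 mol.
Step 1 (O2:CO2 = 1:2): theoretical n(CO2) = 10.5586 mol; at 91.87% yield, n(CO2) = 9.70019 mol.
Step 2 (CO2:H2O = 1:1): theoretical n(H2O) = 9.70019 mol, so theoretical mass = 9.70019 × 18.016 = 174.759 g.
At 83.33% yield, actual mass of H2O = 174.759 × 0.8333 = 145.626 g.

145.63 g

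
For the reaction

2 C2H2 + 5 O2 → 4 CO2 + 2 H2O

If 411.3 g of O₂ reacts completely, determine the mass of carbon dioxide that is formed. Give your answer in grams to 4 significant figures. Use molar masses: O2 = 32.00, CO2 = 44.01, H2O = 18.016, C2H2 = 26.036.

452.5 g

n(O2) = 411.30 g / 32.00 g/mol = 12.853 mol.
From the equation the O2:CO2 mole ratio is 5:4, so n(CO2) = 12.853 × 4/5 = 10.283 mol.
Mass of CO2 = 10.283 mol × 44.01 g/mol = 452.53 g.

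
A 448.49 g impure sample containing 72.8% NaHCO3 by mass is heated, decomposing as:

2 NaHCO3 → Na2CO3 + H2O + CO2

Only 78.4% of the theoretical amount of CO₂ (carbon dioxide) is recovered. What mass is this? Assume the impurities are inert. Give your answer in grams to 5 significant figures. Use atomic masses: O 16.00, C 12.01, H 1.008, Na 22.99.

67.050 g

Pure NaHCO3 available = 448.49 g × 0.728 = 326.501 g.
M(NaHCO3) = 22.99 + 1.008 + 12.01 + 3(16.00) = 84.008 g/mol.
M(CO2) = 12.01 + 2(16.00) = 44.01 g/mol.
n(NaHCO3) = 326.501 g / 84.008 g/mol = 3.88654 mol.
From the equation the NaHCO3:CO2 mole ratio is 2:1, so n(CO2) = 3.88654 × 1/2 = 1.94327 mol.
Mass of CO2 = 1.94327 mol × 44.01 g/mol = 85.5234 g.
Actual mass collected = 85.5234 g × 0.784 = 67.0503 g.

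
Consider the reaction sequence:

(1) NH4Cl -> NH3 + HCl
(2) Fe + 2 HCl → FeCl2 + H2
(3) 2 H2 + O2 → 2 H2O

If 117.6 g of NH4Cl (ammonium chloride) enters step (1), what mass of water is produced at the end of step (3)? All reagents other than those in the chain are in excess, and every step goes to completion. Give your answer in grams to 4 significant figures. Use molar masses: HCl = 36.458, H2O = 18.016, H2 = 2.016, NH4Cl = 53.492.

19.80 g

n(NH4Cl) = 117.6 / 53.492 = 2.1985 mol.
Reaction (1): NH4Cl→HCl ratio 1:1 ⇒ n(HCl) = 2.1985 mol.
Reaction (2): HCl→H2 ratio 2:1 ⇒ n(H2) = 1.0992 mol.
Reaction (3): H2→H2O ratio 2:2 ⇒ n(H2O) = 1.0992 mol.
Mass of H2O = 1.0992 × 18.016 = 19.804 g.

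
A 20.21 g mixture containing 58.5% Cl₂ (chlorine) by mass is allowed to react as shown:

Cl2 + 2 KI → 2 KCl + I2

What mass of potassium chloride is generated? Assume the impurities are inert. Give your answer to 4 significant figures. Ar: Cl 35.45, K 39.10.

Mass of pure Cl2 = 20.21 g × 0.585 = 11.823 g.
M(Cl2) = 2(35.45) = 70.90 g/mol.
M(KCl) = 39.10 + 35.45 = 74.55 g/mol.
n(Cl2) = 11.823 g / 70.90 g/mol = 0.16675 mol.
From the equation the Cl2:KCl mole ratio is 1:2, so n(KCl) = 0.16675 × 2/1 = 0.33351 mol.
Mass of KCl = 0.33351 mol × 74.55 g/mol = 24.863 g.

24.86 g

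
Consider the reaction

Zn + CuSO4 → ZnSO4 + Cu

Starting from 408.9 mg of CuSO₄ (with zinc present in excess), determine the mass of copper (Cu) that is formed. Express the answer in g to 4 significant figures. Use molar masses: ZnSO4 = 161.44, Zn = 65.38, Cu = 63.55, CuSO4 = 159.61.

0.1628 g

Convert: 408.9 mg = 0.40890 g.
n(CuSO4) = 0.40890 g / 159.61 g/mol = 0.0025619 mol.
From the equation the CuSO4:Cu mole ratio is 1:1, so n(Cu) = 0.0025619 × 1/1 = 0.0025619 mol.
Mass of Cu = 0.0025619 mol × 63.55 g/mol = 0.16281 g.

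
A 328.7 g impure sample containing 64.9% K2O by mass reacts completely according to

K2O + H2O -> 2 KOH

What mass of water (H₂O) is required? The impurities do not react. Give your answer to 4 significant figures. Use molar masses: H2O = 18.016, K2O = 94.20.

40.80 g

Mass of pure K2O = 328.7 g × 0.649 = 213.33 g.
n(K2O) = 213.33 g / 94.20 g/mol = 2.2646 mol.
From the equation the K2O:H2O mole ratio is 1:1, so n(H2O) = 2.2646 × 1/1 = 2.2646 mol.
Mass of H2O = 2.2646 mol × 18.016 g/mol = 40.799 g.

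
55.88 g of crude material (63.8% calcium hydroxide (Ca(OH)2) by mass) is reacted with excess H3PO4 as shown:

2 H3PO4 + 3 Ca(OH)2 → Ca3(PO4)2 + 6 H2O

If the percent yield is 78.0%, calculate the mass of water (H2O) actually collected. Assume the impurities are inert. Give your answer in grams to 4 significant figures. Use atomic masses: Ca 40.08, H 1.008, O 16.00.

13.52 g

Pure Ca(OH)2 available = 55.88 g × 0.638 = 35.651 g.
M(Ca(OH)2) = 40.08 + 2(16.00) + 2(1.008) = 74.096 g/mol.
M(H2O) = 2(1.008) + 16.00 = 18.016 g/mol.
n(Ca(OH)2) = 35.651 g / 74.096 g/mol = 0.48115 mol.
From the equation the Ca(OH)2:H2O mole ratio is 3:6, so n(H2O) = 0.48115 × 6/3 = 0.96230 mol.
Mass of H2O = 0.96230 mol × 18.016 g/mol = 17.337 g.
Actual mass collected = 17.337 g × 0.780 = 13.523 g.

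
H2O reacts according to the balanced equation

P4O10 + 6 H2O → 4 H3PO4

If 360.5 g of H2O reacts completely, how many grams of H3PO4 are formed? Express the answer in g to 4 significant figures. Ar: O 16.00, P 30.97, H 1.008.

M(H2O) = 2(1.008) + 16.00 = 18.016 g/mol.
M(H3PO4) = 3(1.008) + 30.97 + 4(16.00) = 97.994 g/mol.
n(H2O) = 360.50 g / 18.016 g/mol = 20.010 mol.
From the equation the H2O:H3PO4 mole ratio is 6:4, so n(H3PO4) = 20.010 × 4/6 = 13.340 mol.
Mass of H3PO4 = 13.340 mol × 97.994 g/mol = 1307.2 g.

1307 g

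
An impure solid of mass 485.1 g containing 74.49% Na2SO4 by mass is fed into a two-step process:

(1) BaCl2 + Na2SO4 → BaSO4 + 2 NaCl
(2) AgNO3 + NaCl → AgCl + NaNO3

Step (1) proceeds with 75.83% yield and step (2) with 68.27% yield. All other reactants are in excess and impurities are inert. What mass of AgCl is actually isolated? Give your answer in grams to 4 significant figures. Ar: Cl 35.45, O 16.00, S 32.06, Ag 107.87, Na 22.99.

Pure Na2SO4 = 485.1 × 0.7449 = 361.35 g.
M(Na2SO4) = 2(22.99) + 32.06 + 4(16.00) = 142.04 g/mol.
M(AgCl) = 107.87 + 35.45 = 143.32 g/mol.
n(Na2SO4) = 361.35 / 142.04 = 2.5440 mol.
Step 1 (Na2SO4:NaCl = 1:2): theoretical n(NaCl) = 5.0880 mol; at 75.83% yield, n(NaCl) = 3.8582 mol.
Step 2 (NaCl:AgCl = 1:1): theoretical n(AgCl) = 3.8582 mol, so theoretical mass = 3.8582 × 143.32 = 552.96 g.
At 68.27% yield, actual mass of AgCl = 552.96 × 0.6827 = 377.51 g.

377.5 g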